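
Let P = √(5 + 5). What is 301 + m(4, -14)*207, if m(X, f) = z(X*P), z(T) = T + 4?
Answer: 1129 + 828*√10 ≈ 3747.4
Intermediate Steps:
P = √10 ≈ 3.1623
z(T) = 4 + T
m(X, f) = 4 + X*√10
301 + m(4, -14)*207 = 301 + (4 + 4*√10)*207 = 301 + (828 + 828*√10) = 1129 + 828*√10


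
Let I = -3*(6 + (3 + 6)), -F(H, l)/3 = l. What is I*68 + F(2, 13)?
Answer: -3099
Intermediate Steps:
F(H, l) = -3*l
I = -45 (I = -3*(6 + 9) = -3*15 = -45)
I*68 + F(2, 13) = -45*68 - 3*13 = -3060 - 39 = -3099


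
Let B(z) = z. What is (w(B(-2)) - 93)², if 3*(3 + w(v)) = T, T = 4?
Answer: 80656/9 ≈ 8961.8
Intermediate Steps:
w(v) = -5/3 (w(v) = -3 + (⅓)*4 = -3 + 4/3 = -5/3)
(w(B(-2)) - 93)² = (-5/3 - 93)² = (-284/3)² = 80656/9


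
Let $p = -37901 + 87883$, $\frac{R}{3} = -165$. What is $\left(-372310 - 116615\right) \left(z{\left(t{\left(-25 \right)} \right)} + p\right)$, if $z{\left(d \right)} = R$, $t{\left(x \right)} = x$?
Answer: $-24195431475$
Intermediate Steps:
$R = -495$ ($R = 3 \left(-165\right) = -495$)
$p = 49982$
$z{\left(d \right)} = -495$
$\left(-372310 - 116615\right) \left(z{\left(t{\left(-25 \right)} \right)} + p\right) = \left(-372310 - 116615\right) \left(-495 + 49982\right) = \left(-488925\right) 49487 = -24195431475$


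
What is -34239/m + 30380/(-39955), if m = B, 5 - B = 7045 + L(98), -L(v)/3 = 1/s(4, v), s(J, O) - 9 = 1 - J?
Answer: 153887898/37501763 ≈ 4.1035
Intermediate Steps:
s(J, O) = 10 - J (s(J, O) = 9 + (1 - J) = 10 - J)
L(v) = -1/2 (L(v) = -3/(10 - 1*4) = -3/(10 - 4) = -3/6 = -3*1/6 = -1/2)
B = -14079/2 (B = 5 - (7045 - 1/2) = 5 - 1*14089/2 = 5 - 14089/2 = -14079/2 ≈ -7039.5)
m = -14079/2 ≈ -7039.5
-34239/m + 30380/(-39955) = -34239/(-14079/2) + 30380/(-39955) = -34239*(-2/14079) + 30380*(-1/39955) = 22826/4693 - 6076/7991 = 153887898/37501763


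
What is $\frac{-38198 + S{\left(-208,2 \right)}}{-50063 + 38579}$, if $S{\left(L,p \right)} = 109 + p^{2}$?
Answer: $\frac{12695}{3828} \approx 3.3164$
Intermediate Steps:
$\frac{-38198 + S{\left(-208,2 \right)}}{-50063 + 38579} = \frac{-38198 + \left(109 + 2^{2}\right)}{-50063 + 38579} = \frac{-38198 + \left(109 + 4\right)}{-11484} = \left(-38198 + 113\right) \left(- \frac{1}{11484}\right) = \left(-38085\right) \left(- \frac{1}{11484}\right) = \frac{12695}{3828}$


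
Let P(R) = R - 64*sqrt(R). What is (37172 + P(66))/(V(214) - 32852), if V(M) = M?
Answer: -18619/16319 + 32*sqrt(66)/16319 ≈ -1.1250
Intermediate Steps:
(37172 + P(66))/(V(214) - 32852) = (37172 + (66 - 64*sqrt(66)))/(214 - 32852) = (37238 - 64*sqrt(66))/(-32638) = (37238 - 64*sqrt(66))*(-1/32638) = -18619/16319 + 32*sqrt(66)/16319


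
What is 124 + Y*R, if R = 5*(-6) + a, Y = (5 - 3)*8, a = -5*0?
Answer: -356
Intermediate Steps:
a = 0
Y = 16 (Y = 2*8 = 16)
R = -30 (R = 5*(-6) + 0 = -30 + 0 = -30)
124 + Y*R = 124 + 16*(-30) = 124 - 480 = -356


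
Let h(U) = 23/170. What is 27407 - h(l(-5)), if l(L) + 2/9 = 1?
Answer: 4659167/170 ≈ 27407.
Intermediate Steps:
l(L) = 7/9 (l(L) = -2/9 + 1 = 7/9)
h(U) = 23/170 (h(U) = 23*(1/170) = 23/170)
27407 - h(l(-5)) = 27407 - 1*23/170 = 27407 - 23/170 = 4659167/170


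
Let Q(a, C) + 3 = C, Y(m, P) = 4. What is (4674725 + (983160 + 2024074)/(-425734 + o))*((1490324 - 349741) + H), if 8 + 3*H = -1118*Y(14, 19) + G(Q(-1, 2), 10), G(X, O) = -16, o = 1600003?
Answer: 18758626443348542527/3522807 ≈ 5.3249e+12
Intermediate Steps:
Q(a, C) = -3 + C
H = -4496/3 (H = -8/3 + (-1118*4 - 16)/3 = -8/3 + (-4472 - 16)/3 = -8/3 + (⅓)*(-4488) = -8/3 - 1496 = -4496/3 ≈ -1498.7)
(4674725 + (983160 + 2024074)/(-425734 + o))*((1490324 - 349741) + H) = (4674725 + (983160 + 2024074)/(-425734 + 1600003))*((1490324 - 349741) - 4496/3) = (4674725 + 3007234/1174269)*(1140583 - 4496/3) = (4674725 + 3007234*(1/1174269))*(3417253/3) = (4674725 + 3007234/1174269)*(3417253/3) = (5489387658259/1174269)*(3417253/3) = 18758626443348542527/3522807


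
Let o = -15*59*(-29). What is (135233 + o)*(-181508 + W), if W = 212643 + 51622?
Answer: 13315435786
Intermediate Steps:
W = 264265
o = 25665 (o = -885*(-29) = 25665)
(135233 + o)*(-181508 + W) = (135233 + 25665)*(-181508 + 264265) = 160898*82757 = 13315435786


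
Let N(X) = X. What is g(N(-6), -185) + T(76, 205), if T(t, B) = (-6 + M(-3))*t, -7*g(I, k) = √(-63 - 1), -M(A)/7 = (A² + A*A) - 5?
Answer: -7372 - 8*I/7 ≈ -7372.0 - 1.1429*I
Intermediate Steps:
M(A) = 35 - 14*A² (M(A) = -7*((A² + A*A) - 5) = -7*((A² + A²) - 5) = -7*(2*A² - 5) = -7*(-5 + 2*A²) = 35 - 14*A²)
g(I, k) = -8*I/7 (g(I, k) = -√(-63 - 1)/7 = -8*I/7)
T(t, B) = -97*t (T(t, B) = (-6 + (35 - 14*(-3)²))*t = (-6 + (35 - 14*9))*t = (-6 + (35 - 126))*t = (-6 - 91)*t = -97*t)
g(N(-6), -185) + T(76, 205) = -8*I/7 - 97*76 = -8*I/7 - 7372 = -7372 - 8*I/7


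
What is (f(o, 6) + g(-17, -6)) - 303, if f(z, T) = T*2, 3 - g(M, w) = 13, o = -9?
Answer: -301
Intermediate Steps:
g(M, w) = -10 (g(M, w) = 3 - 1*13 = 3 - 13 = -10)
f(z, T) = 2*T
(f(o, 6) + g(-17, -6)) - 303 = (2*6 - 10) - 303 = (12 - 10) - 303 = 2 - 303 = -301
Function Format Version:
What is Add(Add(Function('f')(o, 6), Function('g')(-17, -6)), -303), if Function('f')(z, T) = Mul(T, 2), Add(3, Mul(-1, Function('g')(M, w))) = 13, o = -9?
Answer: -301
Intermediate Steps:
Function('g')(M, w) = -10 (Function('g')(M, w) = Add(3, Mul(-1, 13)) = Add(3, -13) = -10)
Function('f')(z, T) = Mul(2, T)
Add(Add(Function('f')(o, 6), Function('g')(-17, -6)), -303) = Add(Add(Mul(2, 6), -10), -303) = Add(Add(12, -10), -303) = Add(2, -303) = -301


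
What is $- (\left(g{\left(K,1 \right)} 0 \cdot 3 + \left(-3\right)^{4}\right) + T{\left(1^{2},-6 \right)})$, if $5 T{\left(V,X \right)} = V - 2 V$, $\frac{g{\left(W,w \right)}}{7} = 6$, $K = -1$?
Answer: $- \frac{404}{5} \approx -80.8$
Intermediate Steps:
$g{\left(W,w \right)} = 42$ ($g{\left(W,w \right)} = 7 \cdot 6 = 42$)
$T{\left(V,X \right)} = - \frac{V}{5}$ ($T{\left(V,X \right)} = \frac{V - 2 V}{5} = \frac{\left(-1\right) V}{5} = - \frac{V}{5}$)
$- (\left(g{\left(K,1 \right)} 0 \cdot 3 + \left(-3\right)^{4}\right) + T{\left(1^{2},-6 \right)}) = - (\left(42 \cdot 0 \cdot 3 + \left(-3\right)^{4}\right) - \frac{1^{2}}{5}) = - (\left(0 \cdot 3 + 81\right) - \frac{1}{5}) = - (\left(0 + 81\right) - \frac{1}{5}) = - (81 - \frac{1}{5}) = \left(-1\right) \frac{404}{5} = - \frac{404}{5}$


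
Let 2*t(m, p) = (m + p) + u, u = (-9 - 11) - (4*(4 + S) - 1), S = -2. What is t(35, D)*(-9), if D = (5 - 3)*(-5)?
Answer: 9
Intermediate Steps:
D = -10 (D = 2*(-5) = -10)
u = -27 (u = (-9 - 11) - (4*(4 - 2) - 1) = -20 - (4*2 - 1) = -20 - (8 - 1) = -20 - 1*7 = -20 - 7 = -27)
t(m, p) = -27/2 + m/2 + p/2 (t(m, p) = ((m + p) - 27)/2 = (-27 + m + p)/2 = -27/2 + m/2 + p/2)
t(35, D)*(-9) = (-27/2 + (½)*35 + (½)*(-10))*(-9) = (-27/2 + 35/2 - 5)*(-9) = -1*(-9) = 9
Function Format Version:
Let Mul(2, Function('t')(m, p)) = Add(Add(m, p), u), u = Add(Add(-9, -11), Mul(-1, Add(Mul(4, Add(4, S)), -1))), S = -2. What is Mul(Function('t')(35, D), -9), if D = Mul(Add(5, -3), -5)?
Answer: 9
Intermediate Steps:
D = -10 (D = Mul(2, -5) = -10)
u = -27 (u = Add(Add(-9, -11), Mul(-1, Add(Mul(4, Add(4, -2)), -1))) = Add(-20, Mul(-1, Add(Mul(4, 2), -1))) = Add(-20, Mul(-1, Add(8, -1))) = Add(-20, Mul(-1, 7)) = Add(-20, -7) = -27)
Function('t')(m, p) = Add(Rational(-27, 2), Mul(Rational(1, 2), m), Mul(Rational(1, 2), p)) (Function('t')(m, p) = Mul(Rational(1, 2), Add(Add(m, p), -27)) = Mul(Rational(1, 2), Add(-27, m, p)) = Add(Rational(-27, 2), Mul(Rational(1, 2), m), Mul(Rational(1, 2), p)))
Mul(Function('t')(35, D), -9) = Mul(Add(Rational(-27, 2), Mul(Rational(1, 2), 35), Mul(Rational(1, 2), -10)), -9) = Mul(Add(Rational(-27, 2), Rational(35, 2), -5), -9) = Mul(-1, -9) = 9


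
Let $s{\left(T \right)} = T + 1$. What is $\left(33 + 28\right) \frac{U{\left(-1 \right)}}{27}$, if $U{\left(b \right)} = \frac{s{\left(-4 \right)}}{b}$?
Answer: $\frac{61}{9} \approx 6.7778$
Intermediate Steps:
$s{\left(T \right)} = 1 + T$
$U{\left(b \right)} = - \frac{3}{b}$ ($U{\left(b \right)} = \frac{1 - 4}{b} = - \frac{3}{b}$)
$\left(33 + 28\right) \frac{U{\left(-1 \right)}}{27} = \left(33 + 28\right) \frac{\left(-3\right) \frac{1}{-1}}{27} = 61 \left(-3\right) \left(-1\right) \frac{1}{27} = 61 \cdot 3 \cdot \frac{1}{27} = 61 \cdot \frac{1}{9} = \frac{61}{9}$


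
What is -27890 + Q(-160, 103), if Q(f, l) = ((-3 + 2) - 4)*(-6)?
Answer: -27860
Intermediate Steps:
Q(f, l) = 30 (Q(f, l) = (-1 - 4)*(-6) = -5*(-6) = 30)
-27890 + Q(-160, 103) = -27890 + 30 = -27860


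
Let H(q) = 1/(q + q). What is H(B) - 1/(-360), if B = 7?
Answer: 187/2520 ≈ 0.074206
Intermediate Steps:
H(q) = 1/(2*q)
H(B) - 1/(-360) = (½)/7 - 1/(-360) = (½)*(⅐) - 1*(-1/360) = 1/14 + 1/360 = 187/2520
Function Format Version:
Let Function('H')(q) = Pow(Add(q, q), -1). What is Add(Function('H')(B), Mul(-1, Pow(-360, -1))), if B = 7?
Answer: Rational(187, 2520) ≈ 0.074206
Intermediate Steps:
Function('H')(q) = Mul(Rational(1, 2), Pow(q, -1)) (Function('H')(q) = Pow(Mul(2, q), -1) = Mul(Rational(1, 2), Pow(q, -1)))
Add(Function('H')(B), Mul(-1, Pow(-360, -1))) = Add(Mul(Rational(1, 2), Pow(7, -1)), Mul(-1, Pow(-360, -1))) = Add(Mul(Rational(1, 2), Rational(1, 7)), Mul(-1, Rational(-1, 360))) = Add(Rational(1, 14), Rational(1, 360)) = Rational(187, 2520)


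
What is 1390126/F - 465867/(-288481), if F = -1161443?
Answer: 140053027475/335054238083 ≈ 0.41800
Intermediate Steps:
1390126/F - 465867/(-288481) = 1390126/(-1161443) - 465867/(-288481) = 1390126*(-1/1161443) - 465867*(-1/288481) = -1390126/1161443 + 465867/288481 = 140053027475/335054238083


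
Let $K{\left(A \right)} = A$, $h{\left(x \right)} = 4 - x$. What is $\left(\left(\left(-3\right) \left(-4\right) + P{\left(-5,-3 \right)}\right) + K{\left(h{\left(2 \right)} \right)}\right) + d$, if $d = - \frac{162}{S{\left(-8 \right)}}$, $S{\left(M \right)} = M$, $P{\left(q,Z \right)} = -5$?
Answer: $\frac{117}{4} \approx 29.25$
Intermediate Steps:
$d = \frac{81}{4}$ ($d = - \frac{162}{-8} = \left(-162\right) \left(- \frac{1}{8}\right) = \frac{81}{4} \approx 20.25$)
$\left(\left(\left(-3\right) \left(-4\right) + P{\left(-5,-3 \right)}\right) + K{\left(h{\left(2 \right)} \right)}\right) + d = \left(\left(\left(-3\right) \left(-4\right) - 5\right) + \left(4 - 2\right)\right) + \frac{81}{4} = \left(\left(12 - 5\right) + \left(4 - 2\right)\right) + \frac{81}{4} = \left(7 + 2\right) + \frac{81}{4} = 9 + \frac{81}{4} = \frac{117}{4}$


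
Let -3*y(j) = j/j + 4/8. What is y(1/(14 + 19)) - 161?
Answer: -323/2 ≈ -161.50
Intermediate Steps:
y(j) = -½ (y(j) = -(j/j + 4/8)/3 = -(1 + 4*(⅛))/3 = -(1 + ½)/3 = -⅓*3/2 = -½)
y(1/(14 + 19)) - 161 = -½ - 161 = -323/2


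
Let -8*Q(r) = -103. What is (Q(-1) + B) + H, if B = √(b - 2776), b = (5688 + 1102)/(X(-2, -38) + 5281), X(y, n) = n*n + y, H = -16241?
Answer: -129825/8 + I*√1548469414/747 ≈ -16228.0 + 52.678*I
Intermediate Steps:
X(y, n) = y + n² (X(y, n) = n² + y = y + n²)
b = 6790/6723 (b = (5688 + 1102)/((-2 + (-38)²) + 5281) = 6790/((-2 + 1444) + 5281) = 6790/(1442 + 5281) = 6790/6723 ≈ 1.0100)
B = I*√1548469414/747 (B = √(6790/6723 - 2776) = √(-18656258/6723) = I*√1548469414/747 ≈ 52.678*I)
Q(r) = 103/8 (Q(r) = -⅛*(-103) = 103/8)
(Q(-1) + B) + H = (103/8 + I*√1548469414/747) - 16241 = -129825/8 + I*√1548469414/747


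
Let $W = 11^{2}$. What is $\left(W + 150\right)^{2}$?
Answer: $73441$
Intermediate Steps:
$W = 121$
$\left(W + 150\right)^{2} = \left(121 + 150\right)^{2} = 271^{2} = 73441$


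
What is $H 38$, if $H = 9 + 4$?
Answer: $494$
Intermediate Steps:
$H = 13$
$H 38 = 13 \cdot 38 = 494$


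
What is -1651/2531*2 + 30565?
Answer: 77356713/2531 ≈ 30564.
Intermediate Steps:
-1651/2531*2 + 30565 = -3302/2531 + 30565 = 77356713/2531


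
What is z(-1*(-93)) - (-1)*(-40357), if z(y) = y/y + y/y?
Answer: -40355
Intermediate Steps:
z(y) = 2 (z(y) = 1 + 1 = 2)
z(-1*(-93)) - (-1)*(-40357) = 2 - (-1)*(-40357) = 2 - 1*40357 = 2 - 40357 = -40355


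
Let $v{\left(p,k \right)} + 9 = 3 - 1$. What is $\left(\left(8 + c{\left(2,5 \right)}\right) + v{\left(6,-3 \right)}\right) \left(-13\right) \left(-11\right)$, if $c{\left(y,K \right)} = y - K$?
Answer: $-286$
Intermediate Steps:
$v{\left(p,k \right)} = -7$ ($v{\left(p,k \right)} = -9 + \left(3 - 1\right) = -9 + 2 = -7$)
$\left(\left(8 + c{\left(2,5 \right)}\right) + v{\left(6,-3 \right)}\right) \left(-13\right) \left(-11\right) = \left(\left(8 + \left(2 - 5\right)\right) - 7\right) \left(-13\right) \left(-11\right) = \left(\left(8 - 3\right) - 7\right) \left(-13\right) \left(-11\right) = \left(5 - 7\right) \left(-13\right) \left(-11\right) = \left(-2\right) \left(-13\right) \left(-11\right) = 26 \left(-11\right) = -286$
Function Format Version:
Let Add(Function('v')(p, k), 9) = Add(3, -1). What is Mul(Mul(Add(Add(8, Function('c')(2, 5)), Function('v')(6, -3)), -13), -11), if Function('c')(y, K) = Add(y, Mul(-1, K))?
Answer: -286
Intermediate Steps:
Function('v')(p, k) = -7 (Function('v')(p, k) = Add(-9, Add(3, -1)) = Add(-9, 2) = -7)
Mul(Mul(Add(Add(8, Function('c')(2, 5)), Function('v')(6, -3)), -13), -11) = Mul(Mul(Add(Add(8, Add(2, Mul(-1, 5))), -7), -13), -11) = Mul(Mul(Add(Add(8, Add(2, -5)), -7), -13), -11) = Mul(Mul(Add(Add(8, -3), -7), -13), -11) = Mul(Mul(Add(5, -7), -13), -11) = Mul(Mul(-2, -13), -11) = Mul(26, -11) = -286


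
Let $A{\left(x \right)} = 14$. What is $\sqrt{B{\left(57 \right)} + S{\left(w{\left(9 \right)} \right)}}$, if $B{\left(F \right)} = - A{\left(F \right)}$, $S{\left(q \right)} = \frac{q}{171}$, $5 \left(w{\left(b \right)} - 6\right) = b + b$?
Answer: $\frac{i \sqrt{1132590}}{285} \approx 3.7341 i$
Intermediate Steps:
$w{\left(b \right)} = 6 + \frac{2 b}{5}$ ($w{\left(b \right)} = 6 + \frac{b + b}{5} = 6 + \frac{2 b}{5}$)
$S{\left(q \right)} = \frac{q}{171}$ ($S{\left(q \right)} = q \frac{1}{171} = \frac{q}{171}$)
$B{\left(F \right)} = -14$ ($B{\left(F \right)} = \left(-1\right) 14 = -14$)
$\sqrt{B{\left(57 \right)} + S{\left(w{\left(9 \right)} \right)}} = \sqrt{-14 + \frac{6 + \frac{2}{5} \cdot 9}{171}} = \sqrt{-14 + \frac{6 + \frac{18}{5}}{171}} = \sqrt{-14 + \frac{1}{171} \cdot \frac{48}{5}} = \sqrt{-14 + \frac{16}{285}} = \sqrt{- \frac{3974}{285}} = \frac{i \sqrt{1132590}}{285}$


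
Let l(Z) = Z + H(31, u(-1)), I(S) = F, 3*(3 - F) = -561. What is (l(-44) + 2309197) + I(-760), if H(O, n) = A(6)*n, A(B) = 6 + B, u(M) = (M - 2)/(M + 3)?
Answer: 2309325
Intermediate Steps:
F = 190 (F = 3 - ⅓*(-561) = 3 + 187 = 190)
u(M) = (-2 + M)/(3 + M)
I(S) = 190
H(O, n) = 12*n (H(O, n) = (6 + 6)*n = 12*n)
l(Z) = -18 + Z (l(Z) = Z + 12*((-2 - 1)/(3 - 1)) = Z + 12*(-3/2) = Z - 18 = -18 + Z)
(l(-44) + 2309197) + I(-760) = ((-18 - 44) + 2309197) + 190 = (-62 + 2309197) + 190 = 2309135 + 190 = 2309325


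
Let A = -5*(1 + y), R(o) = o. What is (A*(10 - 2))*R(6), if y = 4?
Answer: -1200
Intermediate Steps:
A = -25 (A = -5*(1 + 4) = -5*5 = -25)
(A*(10 - 2))*R(6) = -25*(10 - 2)*6 = -25*8*6 = -200*6 = -1200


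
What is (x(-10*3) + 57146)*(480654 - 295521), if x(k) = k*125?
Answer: 9885361668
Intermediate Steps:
x(k) = 125*k
(x(-10*3) + 57146)*(480654 - 295521) = (125*(-10*3) + 57146)*(480654 - 295521) = (125*(-30) + 57146)*185133 = (-3750 + 57146)*185133 = 53396*185133 = 9885361668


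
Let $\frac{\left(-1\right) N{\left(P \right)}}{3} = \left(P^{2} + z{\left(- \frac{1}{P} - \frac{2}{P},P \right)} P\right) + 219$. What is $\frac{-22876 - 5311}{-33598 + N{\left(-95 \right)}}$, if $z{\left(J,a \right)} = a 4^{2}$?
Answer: $\frac{28187}{494530} \approx 0.056998$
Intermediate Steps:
$z{\left(J,a \right)} = 16 a$ ($z{\left(J,a \right)} = a 16 = 16 a$)
$N{\left(P \right)} = -657 - 51 P^{2}$ ($N{\left(P \right)} = - 3 \left(\left(P^{2} + 16 P P\right) + 219\right) = - 3 \left(\left(P^{2} + 16 P^{2}\right) + 219\right) = - 3 \left(17 P^{2} + 219\right) = - 3 \left(219 + 17 P^{2}\right) = -657 - 51 P^{2}$)
$\frac{-22876 - 5311}{-33598 + N{\left(-95 \right)}} = \frac{-22876 - 5311}{-33598 - \left(657 + 51 \left(-95\right)^{2}\right)} = - \frac{28187}{-33598 - 460932} = - \frac{28187}{-494530} = \left(-28187\right) \left(- \frac{1}{494530}\right) = \frac{28187}{494530}$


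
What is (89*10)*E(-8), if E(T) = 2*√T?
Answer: 3560*I*√2 ≈ 5034.6*I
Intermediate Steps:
(89*10)*E(-8) = (89*10)*(2*√(-8)) = 890*(2*(2*I*√2)) = 890*(4*I*√2) = 3560*I*√2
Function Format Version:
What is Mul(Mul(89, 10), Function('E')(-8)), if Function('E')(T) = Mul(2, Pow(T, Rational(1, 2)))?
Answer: Mul(3560, I, Pow(2, Rational(1, 2))) ≈ Mul(5034.6, I)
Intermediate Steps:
Mul(Mul(89, 10), Function('E')(-8)) = Mul(Mul(89, 10), Mul(2, Pow(-8, Rational(1, 2)))) = Mul(890, Mul(2, Mul(2, I, Pow(2, Rational(1, 2))))) = Mul(890, Mul(4, I, Pow(2, Rational(1, 2)))) = Mul(3560, I, Pow(2, Rational(1, 2)))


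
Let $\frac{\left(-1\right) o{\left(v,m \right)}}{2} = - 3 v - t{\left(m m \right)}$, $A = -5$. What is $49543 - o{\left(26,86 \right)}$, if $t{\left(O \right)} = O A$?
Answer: $123347$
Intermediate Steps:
$t{\left(O \right)} = - 5 O$ ($t{\left(O \right)} = O \left(-5\right) = - 5 O$)
$o{\left(v,m \right)} = - 10 m^{2} + 6 v$ ($o{\left(v,m \right)} = - 2 \left(- 3 v - - 5 m m\right) = - 2 \left(- 3 v - - 5 m^{2}\right) = - 2 \left(- 3 v + 5 m^{2}\right) = - 10 m^{2} + 6 v$)
$49543 - o{\left(26,86 \right)} = 49543 - \left(- 10 \cdot 86^{2} + 6 \cdot 26\right) = 49543 - \left(\left(-10\right) 7396 + 156\right) = 49543 - \left(-73960 + 156\right) = 49543 - -73804 = 49543 + 73804 = 123347$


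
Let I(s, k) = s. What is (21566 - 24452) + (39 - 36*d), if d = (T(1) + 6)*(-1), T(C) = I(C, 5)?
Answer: -2595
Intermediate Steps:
T(C) = C
d = -7 (d = (1 + 6)*(-1) = 7*(-1) = -7)
(21566 - 24452) + (39 - 36*d) = (21566 - 24452) + (39 - 36*(-7)) = -2886 + (39 + 252) = -2886 + 291 = -2595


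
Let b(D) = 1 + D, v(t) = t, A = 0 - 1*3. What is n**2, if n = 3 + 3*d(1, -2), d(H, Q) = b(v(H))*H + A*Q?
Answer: 729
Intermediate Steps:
A = -3 (A = 0 - 3 = -3)
d(H, Q) = -3*Q + H*(1 + H) (d(H, Q) = (1 + H)*H - 3*Q = H*(1 + H) - 3*Q = -3*Q + H*(1 + H))
n = 27 (n = 3 + 3*(-3*(-2) + 1*(1 + 1)) = 3 + 3*(6 + 1*2) = 3 + 3*(6 + 2) = 3 + 3*8 = 3 + 24 = 27)
n**2 = 27**2 = 729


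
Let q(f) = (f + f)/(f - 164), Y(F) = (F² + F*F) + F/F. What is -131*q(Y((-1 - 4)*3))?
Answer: -2882/7 ≈ -411.71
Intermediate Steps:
Y(F) = 1 + 2*F² (Y(F) = (F² + F²) + 1 = 2*F² + 1 = 1 + 2*F²)
q(f) = 2*f/(-164 + f) (q(f) = (2*f)/(-164 + f) = 2*f/(-164 + f))
-131*q(Y((-1 - 4)*3)) = -262*(1 + 2*((-1 - 4)*3)²)/(-164 + (1 + 2*((-1 - 4)*3)²)) = -262*(1 + 2*(-5*3)²)/(-164 + (1 + 2*(-5*3)²)) = -262*(1 + 2*(-15)²)/(-164 + (1 + 2*(-15)²)) = -262*(1 + 2*225)/(-164 + (1 + 2*225)) = -262*(1 + 450)/(-164 + (1 + 450)) = -262*451/(-164 + 451) = -262*451/287 = -131*22/7 = -2882/7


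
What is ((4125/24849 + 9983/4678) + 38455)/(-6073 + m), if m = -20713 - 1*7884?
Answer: -135467146919/122126253780 ≈ -1.1092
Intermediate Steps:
m = -28597 (m = -20713 - 7884 = -28597)
((4125/24849 + 9983/4678) + 38455)/(-6073 + m) = ((4125/24849 + 9983/4678) + 38455)/(-6073 - 28597) = ((4125*(1/24849) + 9983*(1/4678)) + 38455)/(-34670) = ((125/753 + 9983/4678) + 38455)*(-1/34670) = (8101949/3522534 + 38455)*(-1/34670) = (135467146919/3522534)*(-1/34670) = -135467146919/122126253780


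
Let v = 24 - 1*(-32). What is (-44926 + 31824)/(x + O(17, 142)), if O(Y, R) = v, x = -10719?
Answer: 13102/10663 ≈ 1.2287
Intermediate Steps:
v = 56 (v = 24 + 32 = 56)
O(Y, R) = 56
(-44926 + 31824)/(x + O(17, 142)) = (-44926 + 31824)/(-10719 + 56) = -13102/(-10663) = -13102*(-1/10663) = 13102/10663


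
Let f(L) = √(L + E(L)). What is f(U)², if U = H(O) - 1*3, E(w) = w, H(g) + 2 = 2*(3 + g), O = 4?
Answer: 18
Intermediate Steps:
H(g) = 4 + 2*g (H(g) = -2 + 2*(3 + g) = -2 + (6 + 2*g) = 4 + 2*g)
U = 9 (U = (4 + 2*4) - 1*3 = (4 + 8) - 3 = 12 - 3 = 9)
f(L) = √2*√L (f(L) = √(L + L) = √(2*L) = √2*√L)
f(U)² = (√2*√9)² = (√2*3)² = (3*√2)² = 18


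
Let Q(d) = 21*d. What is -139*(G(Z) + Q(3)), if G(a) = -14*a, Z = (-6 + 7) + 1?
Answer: -4865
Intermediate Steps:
Z = 2 (Z = 1 + 1 = 2)
-139*(G(Z) + Q(3)) = -139*(-14*2 + 21*3) = -139*(-28 + 63) = -139*35 = -4865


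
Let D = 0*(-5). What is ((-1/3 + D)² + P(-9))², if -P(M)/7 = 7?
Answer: 193600/81 ≈ 2390.1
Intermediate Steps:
P(M) = -49 (P(M) = -7*7 = -49)
D = 0
((-1/3 + D)² + P(-9))² = ((-1/3 + 0)² - 49)² = ((-1*⅓ + 0)² - 49)² = ((-⅓ + 0)² - 49)² = ((-⅓)² - 49)² = (⅑ - 49)² = (-440/9)² = 193600/81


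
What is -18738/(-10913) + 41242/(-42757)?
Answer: 351106720/466607141 ≈ 0.75247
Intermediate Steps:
-18738/(-10913) + 41242/(-42757) = -18738*(-1/10913) + 41242*(-1/42757) = 18738/10913 - 41242/42757 = 351106720/466607141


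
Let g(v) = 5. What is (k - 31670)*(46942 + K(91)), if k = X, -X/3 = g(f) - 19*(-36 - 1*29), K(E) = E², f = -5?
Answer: -1954341970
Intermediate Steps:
X = -3720 (X = -3*(5 - 19*(-36 - 1*29)) = -3*(5 - 19*(-36 - 29)) = -3*(5 - 19*(-65)) = -3*(5 + 1235) = -3*1240 = -3720)
k = -3720
(k - 31670)*(46942 + K(91)) = (-3720 - 31670)*(46942 + 91²) = -35390*(46942 + 8281) = -35390*55223 = -1954341970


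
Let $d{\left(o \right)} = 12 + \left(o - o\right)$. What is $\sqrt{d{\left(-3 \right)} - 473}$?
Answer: $i \sqrt{461} \approx 21.471 i$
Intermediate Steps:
$d{\left(o \right)} = 12$ ($d{\left(o \right)} = 12 + 0 = 12$)
$\sqrt{d{\left(-3 \right)} - 473} = \sqrt{12 - 473} = \sqrt{-461} = i \sqrt{461}$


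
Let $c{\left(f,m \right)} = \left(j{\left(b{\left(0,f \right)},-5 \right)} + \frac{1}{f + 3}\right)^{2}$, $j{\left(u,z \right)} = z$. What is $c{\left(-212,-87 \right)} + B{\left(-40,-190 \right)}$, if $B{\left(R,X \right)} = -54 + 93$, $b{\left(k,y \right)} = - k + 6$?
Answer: $\frac{2797675}{43681} \approx 64.048$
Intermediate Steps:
$b{\left(k,y \right)} = 6 - k$
$c{\left(f,m \right)} = \left(-5 + \frac{1}{3 + f}\right)^{2}$ ($c{\left(f,m \right)} = \left(-5 + \frac{1}{f + 3}\right)^{2} = \left(-5 + \frac{1}{3 + f}\right)^{2}$)
$B{\left(R,X \right)} = 39$
$c{\left(-212,-87 \right)} + B{\left(-40,-190 \right)} = \frac{\left(14 + 5 \left(-212\right)\right)^{2}}{\left(3 - 212\right)^{2}} + 39 = \frac{\left(14 - 1060\right)^{2}}{43681} + 39 = \frac{\left(-1046\right)^{2}}{43681} + 39 = \frac{1}{43681} \cdot 1094116 + 39 = \frac{1094116}{43681} + 39 = \frac{2797675}{43681}$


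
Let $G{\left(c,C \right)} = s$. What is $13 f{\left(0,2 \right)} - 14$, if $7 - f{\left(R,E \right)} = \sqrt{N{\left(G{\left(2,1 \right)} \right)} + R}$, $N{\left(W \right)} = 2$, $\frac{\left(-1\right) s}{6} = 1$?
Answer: $77 - 13 \sqrt{2} \approx 58.615$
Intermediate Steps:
$s = -6$ ($s = \left(-6\right) 1 = -6$)
$G{\left(c,C \right)} = -6$
$f{\left(R,E \right)} = 7 - \sqrt{2 + R}$
$13 f{\left(0,2 \right)} - 14 = 13 \left(7 - \sqrt{2 + 0}\right) - 14 = 13 \left(7 - \sqrt{2}\right) - 14 = \left(91 - 13 \sqrt{2}\right) - 14 = 77 - 13 \sqrt{2}$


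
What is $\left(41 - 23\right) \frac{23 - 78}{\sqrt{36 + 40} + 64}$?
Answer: $- \frac{1056}{67} + \frac{33 \sqrt{19}}{67} \approx -13.614$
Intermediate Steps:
$\left(41 - 23\right) \frac{23 - 78}{\sqrt{36 + 40} + 64} = 18 \left(- \frac{55}{\sqrt{76} + 64}\right) = 18 \left(- \frac{55}{2 \sqrt{19} + 64}\right) = 18 \left(- \frac{55}{64 + 2 \sqrt{19}}\right) = - \frac{990}{64 + 2 \sqrt{19}}$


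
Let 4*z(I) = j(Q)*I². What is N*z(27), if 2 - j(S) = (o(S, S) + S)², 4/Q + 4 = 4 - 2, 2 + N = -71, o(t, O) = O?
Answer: 372519/2 ≈ 1.8626e+5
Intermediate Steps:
N = -73 (N = -2 - 71 = -73)
Q = -2 (Q = 4/(-4 + (4 - 2)) = 4/(-4 + 2) = 4/(-2) = 4*(-½) = -2)
j(S) = 2 - 4*S² (j(S) = 2 - (S + S)² = 2 - (2*S)² = 2 - 4*S²)
z(I) = -7*I²/2 (z(I) = ((2 - 4*(-2)²)*I²)/4 = ((2 - 4*4)*I²)/4 = ((2 - 16)*I²)/4 = (-14*I²)/4 = -7*I²/2)
N*z(27) = -(-511)*27²/2 = -(-511)*729/2 = -73*(-5103/2) = 372519/2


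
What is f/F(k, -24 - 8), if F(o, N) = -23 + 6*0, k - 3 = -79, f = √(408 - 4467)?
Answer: -3*I*√451/23 ≈ -2.77*I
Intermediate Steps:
f = 3*I*√451 (f = √(-4059) = 3*I*√451 ≈ 63.71*I)
k = -76 (k = 3 - 79 = -76)
F(o, N) = -23 (F(o, N) = -23 + 0 = -23)
f/F(k, -24 - 8) = (3*I*√451)/(-23) = (3*I*√451)*(-1/23) = -3*I*√451/23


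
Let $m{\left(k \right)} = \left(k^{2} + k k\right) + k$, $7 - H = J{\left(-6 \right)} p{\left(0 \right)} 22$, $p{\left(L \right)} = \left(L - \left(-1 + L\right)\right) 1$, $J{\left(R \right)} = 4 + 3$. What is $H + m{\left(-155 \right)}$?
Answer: $47748$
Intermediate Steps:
$J{\left(R \right)} = 7$
$p{\left(L \right)} = 1$ ($p{\left(L \right)} = 1 \cdot 1 = 1$)
$H = -147$ ($H = 7 - 7 \cdot 1 \cdot 22 = 7 - 7 \cdot 22 = 7 - 154 = -147$)
$m{\left(k \right)} = k + 2 k^{2}$ ($m{\left(k \right)} = \left(k^{2} + k^{2}\right) + k = 2 k^{2} + k = k + 2 k^{2}$)
$H + m{\left(-155 \right)} = -147 - 155 \left(1 + 2 \left(-155\right)\right) = -147 - 155 \left(1 - 310\right) = -147 - -47895 = -147 + 47895 = 47748$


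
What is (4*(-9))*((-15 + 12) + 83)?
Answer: -2880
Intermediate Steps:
(4*(-9))*((-15 + 12) + 83) = -36*(-3 + 83) = -36*80 = -2880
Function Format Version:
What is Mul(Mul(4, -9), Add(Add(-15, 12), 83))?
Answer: -2880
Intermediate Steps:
Mul(Mul(4, -9), Add(Add(-15, 12), 83)) = Mul(-36, Add(-3, 83)) = Mul(-36, 80) = -2880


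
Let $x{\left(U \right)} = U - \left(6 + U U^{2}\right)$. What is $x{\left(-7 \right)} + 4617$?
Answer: $4947$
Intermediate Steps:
$x{\left(U \right)} = -6 + U - U^{3}$ ($x{\left(U \right)} = U - \left(6 + U^{3}\right) = -6 + U - U^{3}$)
$x{\left(-7 \right)} + 4617 = \left(-6 - 7 - \left(-7\right)^{3}\right) + 4617 = \left(-6 - 7 - -343\right) + 4617 = \left(-6 - 7 + 343\right) + 4617 = 330 + 4617 = 4947$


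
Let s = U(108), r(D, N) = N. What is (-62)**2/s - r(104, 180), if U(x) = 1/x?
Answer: 414972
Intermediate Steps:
s = 1/108 ≈ 0.0092593
(-62)**2/s - r(104, 180) = (-62)**2/(1/108) - 1*180 = 3844*108 - 180 = 415152 - 180 = 414972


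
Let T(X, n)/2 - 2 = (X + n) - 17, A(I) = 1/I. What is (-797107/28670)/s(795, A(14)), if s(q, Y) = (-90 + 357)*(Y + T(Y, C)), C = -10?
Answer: 5579749/2667729165 ≈ 0.0020916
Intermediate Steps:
T(X, n) = -30 + 2*X + 2*n (T(X, n) = 4 + 2*((X + n) - 17) = 4 + 2*(-17 + X + n) = 4 + (-34 + 2*X + 2*n) = -30 + 2*X + 2*n)
s(q, Y) = -13350 + 801*Y (s(q, Y) = (-90 + 357)*(Y + (-30 + 2*Y + 2*(-10))) = 267*(Y + (-30 + 2*Y - 20)) = 267*(Y + (-50 + 2*Y)) = 267*(-50 + 3*Y) = -13350 + 801*Y)
(-797107/28670)/s(795, A(14)) = (-797107/28670)/(-13350 + 801/14) = (-797107*1/28670)/(-13350 + 801*(1/14)) = -797107/(28670*(-13350 + 801/14)) = -797107/(28670*(-186099/14)) = -797107/28670*(-14/186099) = 5579749/2667729165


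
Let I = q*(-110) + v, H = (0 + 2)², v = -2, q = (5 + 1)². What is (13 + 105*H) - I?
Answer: 4395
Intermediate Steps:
q = 36 (q = 6² = 36)
H = 4 (H = 2² = 4)
I = -3962 (I = 36*(-110) - 2 = -3960 - 2 = -3962)
(13 + 105*H) - I = (13 + 105*4) - 1*(-3962) = (13 + 420) + 3962 = 433 + 3962 = 4395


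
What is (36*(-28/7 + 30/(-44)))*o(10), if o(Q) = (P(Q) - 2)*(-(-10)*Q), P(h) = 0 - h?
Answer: 2224800/11 ≈ 2.0225e+5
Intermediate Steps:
P(h) = -h
o(Q) = 10*Q*(-2 - Q) (o(Q) = (-Q - 2)*(-(-10)*Q) = (-2 - Q)*(10*Q) = 10*Q*(-2 - Q))
(36*(-28/7 + 30/(-44)))*o(10) = (36*(-28/7 + 30/(-44)))*(-10*10*(2 + 10)) = (36*(-28*⅐ + 30*(-1/44)))*(-10*10*12) = (36*(-4 - 15/22))*(-1200) = (36*(-103/22))*(-1200) = -1854/11*(-1200) = 2224800/11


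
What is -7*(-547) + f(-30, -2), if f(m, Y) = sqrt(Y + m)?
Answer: 3829 + 4*I*sqrt(2) ≈ 3829.0 + 5.6569*I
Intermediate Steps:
-7*(-547) + f(-30, -2) = -7*(-547) + sqrt(-2 - 30) = 3829 + sqrt(-32) = 3829 + 4*I*sqrt(2)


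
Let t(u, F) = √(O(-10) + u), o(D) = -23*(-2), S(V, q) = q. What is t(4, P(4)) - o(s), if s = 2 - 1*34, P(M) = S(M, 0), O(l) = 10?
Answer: -46 + √14 ≈ -42.258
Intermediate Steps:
P(M) = 0
s = -32 (s = 2 - 34 = -32)
o(D) = 46
t(u, F) = √(10 + u)
t(4, P(4)) - o(s) = √(10 + 4) - 1*46 = √14 - 46 = -46 + √14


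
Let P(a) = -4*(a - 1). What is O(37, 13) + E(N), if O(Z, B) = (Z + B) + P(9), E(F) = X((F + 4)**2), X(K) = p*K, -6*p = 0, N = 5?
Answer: 18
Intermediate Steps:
P(a) = 4 - 4*a (P(a) = -4*(-1 + a) = 4 - 4*a)
p = 0 (p = -1/6*0 = 0)
X(K) = 0 (X(K) = 0*K = 0)
E(F) = 0
O(Z, B) = -32 + B + Z (O(Z, B) = (Z + B) + (4 - 4*9) = (B + Z) + (4 - 36) = (B + Z) - 32 = -32 + B + Z)
O(37, 13) + E(N) = (-32 + 13 + 37) + 0 = 18 + 0 = 18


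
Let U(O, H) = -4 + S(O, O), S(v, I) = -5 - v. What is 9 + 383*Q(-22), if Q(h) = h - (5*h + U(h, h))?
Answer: 28734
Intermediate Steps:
U(O, H) = -9 - O (U(O, H) = -4 + (-5 - O) = -9 - O)
Q(h) = 9 - 3*h (Q(h) = h - (5*h + (-9 - h)) = h - (-9 + 4*h) = h + (9 - 4*h) = 9 - 3*h)
9 + 383*Q(-22) = 9 + 383*(9 - 3*(-22)) = 9 + 383*(9 + 66) = 9 + 383*75 = 9 + 28725 = 28734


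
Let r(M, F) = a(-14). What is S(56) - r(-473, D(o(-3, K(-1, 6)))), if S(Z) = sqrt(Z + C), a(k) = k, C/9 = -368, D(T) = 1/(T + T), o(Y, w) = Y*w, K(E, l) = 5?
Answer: 14 + 2*I*sqrt(814) ≈ 14.0 + 57.061*I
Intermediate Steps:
D(T) = 1/(2*T)
C = -3312 (C = 9*(-368) = -3312)
r(M, F) = -14
S(Z) = sqrt(-3312 + Z) (S(Z) = sqrt(Z - 3312) = sqrt(-3312 + Z))
S(56) - r(-473, D(o(-3, K(-1, 6)))) = sqrt(-3312 + 56) - 1*(-14) = sqrt(-3256) + 14 = 2*I*sqrt(814) + 14 = 14 + 2*I*sqrt(814)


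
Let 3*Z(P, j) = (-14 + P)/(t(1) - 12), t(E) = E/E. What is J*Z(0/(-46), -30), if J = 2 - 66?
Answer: -896/33 ≈ -27.152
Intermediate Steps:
t(E) = 1
Z(P, j) = 14/33 - P/33 (Z(P, j) = ((-14 + P)/(1 - 12))/3 = ((-14 + P)/(-11))/3 = ((-14 + P)*(-1/11))/3 = (14/11 - P/11)/3 = 14/33 - P/33)
J = -64
J*Z(0/(-46), -30) = -64*(14/33 - 0/(-46)) = -64*(14/33 - 0*(-1)/46) = -64*(14/33 - 1/33*0) = -64*(14/33 + 0) = -64*14/33 = -896/33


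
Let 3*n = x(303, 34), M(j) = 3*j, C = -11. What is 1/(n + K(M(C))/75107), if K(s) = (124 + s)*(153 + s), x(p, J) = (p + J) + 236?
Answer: 75107/14356357 ≈ 0.0052316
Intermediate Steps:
x(p, J) = 236 + J + p (x(p, J) = (J + p) + 236 = 236 + J + p)
n = 191 (n = (236 + 34 + 303)/3 = (1/3)*573 = 191)
1/(n + K(M(C))/75107) = 1/(191 + (18972 + (3*(-11))**2 + 277*(3*(-11)))/75107) = 1/(191 + (18972 + (-33)**2 + 277*(-33))*(1/75107)) = 1/(191 + (18972 + 1089 - 9141)*(1/75107)) = 1/(191 + 10920*(1/75107)) = 1/(191 + 10920/75107) = 1/(14356357/75107) = 75107/14356357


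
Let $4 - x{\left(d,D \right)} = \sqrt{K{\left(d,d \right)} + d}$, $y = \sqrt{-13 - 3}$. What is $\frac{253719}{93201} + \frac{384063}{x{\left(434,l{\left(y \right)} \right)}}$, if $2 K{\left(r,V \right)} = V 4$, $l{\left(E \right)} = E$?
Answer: $- \frac{23808990003}{19976081} - \frac{384063 \sqrt{1302}}{1286} \approx -11968.0$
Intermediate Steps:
$y = 4 i$ ($y = \sqrt{-16} = 4 i \approx 4.0 i$)
$K{\left(r,V \right)} = 2 V$ ($K{\left(r,V \right)} = \frac{V 4}{2} = \frac{4 V}{2} = 2 V$)
$x{\left(d,D \right)} = 4 - \sqrt{3} \sqrt{d}$ ($x{\left(d,D \right)} = 4 - \sqrt{2 d + d} = 4 - \sqrt{3 d} = 4 - \sqrt{3} \sqrt{d}$)
$\frac{253719}{93201} + \frac{384063}{x{\left(434,l{\left(y \right)} \right)}} = \frac{253719}{93201} + \frac{384063}{4 - \sqrt{3} \sqrt{434}} = 253719 \cdot \frac{1}{93201} + \frac{384063}{4 - \sqrt{1302}} = \frac{84573}{31067} + \frac{384063}{4 - \sqrt{1302}}$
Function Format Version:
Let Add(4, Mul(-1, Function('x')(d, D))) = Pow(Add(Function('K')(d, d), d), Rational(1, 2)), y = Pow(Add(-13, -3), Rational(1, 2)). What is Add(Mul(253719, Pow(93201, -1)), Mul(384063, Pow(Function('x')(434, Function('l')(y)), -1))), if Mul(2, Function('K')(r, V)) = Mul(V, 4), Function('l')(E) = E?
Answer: Add(Rational(-23808990003, 19976081), Mul(Rational(-384063, 1286), Pow(1302, Rational(1, 2)))) ≈ -11968.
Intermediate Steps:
y = Mul(4, I) (y = Pow(-16, Rational(1, 2)) = Mul(4, I) ≈ Mul(4.0000, I))
Function('K')(r, V) = Mul(2, V) (Function('K')(r, V) = Mul(Rational(1, 2), Mul(V, 4)) = Mul(Rational(1, 2), Mul(4, V)) = Mul(2, V))
Function('x')(d, D) = Add(4, Mul(-1, Pow(3, Rational(1, 2)), Pow(d, Rational(1, 2)))) (Function('x')(d, D) = Add(4, Mul(-1, Pow(Add(Mul(2, d), d), Rational(1, 2)))) = Add(4, Mul(-1, Pow(Mul(3, d), Rational(1, 2)))) = Add(4, Mul(-1, Mul(Pow(3, Rational(1, 2)), Pow(d, Rational(1, 2))))) = Add(4, Mul(-1, Pow(3, Rational(1, 2)), Pow(d, Rational(1, 2)))))
Add(Mul(253719, Pow(93201, -1)), Mul(384063, Pow(Function('x')(434, Function('l')(y)), -1))) = Add(Mul(253719, Pow(93201, -1)), Mul(384063, Pow(Add(4, Mul(-1, Pow(3, Rational(1, 2)), Pow(434, Rational(1, 2)))), -1))) = Add(Mul(253719, Rational(1, 93201)), Mul(384063, Pow(Add(4, Mul(-1, Pow(1302, Rational(1, 2)))), -1))) = Add(Rational(84573, 31067), Mul(384063, Pow(Add(4, Mul(-1, Pow(1302, Rational(1, 2)))), -1)))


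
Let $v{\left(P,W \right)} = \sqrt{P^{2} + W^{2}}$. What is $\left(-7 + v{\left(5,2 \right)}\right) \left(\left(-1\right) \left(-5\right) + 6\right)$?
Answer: $-77 + 11 \sqrt{29} \approx -17.763$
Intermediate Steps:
$\left(-7 + v{\left(5,2 \right)}\right) \left(\left(-1\right) \left(-5\right) + 6\right) = \left(-7 + \sqrt{5^{2} + 2^{2}}\right) \left(\left(-1\right) \left(-5\right) + 6\right) = \left(-7 + \sqrt{25 + 4}\right) \left(5 + 6\right) = \left(-7 + \sqrt{29}\right) 11 = -77 + 11 \sqrt{29}$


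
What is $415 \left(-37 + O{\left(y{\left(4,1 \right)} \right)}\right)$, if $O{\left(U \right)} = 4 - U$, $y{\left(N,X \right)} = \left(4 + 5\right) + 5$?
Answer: $-19505$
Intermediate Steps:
$y{\left(N,X \right)} = 14$ ($y{\left(N,X \right)} = 9 + 5 = 14$)
$415 \left(-37 + O{\left(y{\left(4,1 \right)} \right)}\right) = 415 \left(-37 + \left(4 - 14\right)\right) = 415 \left(-37 - 10\right) = 415 \left(-47\right) = -19505$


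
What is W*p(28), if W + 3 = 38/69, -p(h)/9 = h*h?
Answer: 397488/23 ≈ 17282.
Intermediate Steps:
p(h) = -9*h² (p(h) = -9*h*h = -9*h²)
W = -169/69 (W = -3 + 38/69 = -169/69 ≈ -2.4493)
W*p(28) = -(-507)*28²/23 = -(-507)*784/23 = -169/69*(-7056) = 397488/23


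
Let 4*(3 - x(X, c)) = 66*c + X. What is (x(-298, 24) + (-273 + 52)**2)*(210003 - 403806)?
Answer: -18807612135/2 ≈ -9.4038e+9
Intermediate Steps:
x(X, c) = 3 - 33*c/2 - X/4 (x(X, c) = 3 - (66*c + X)/4 = 3 - (X + 66*c)/4 = 3 + (-33*c/2 - X/4) = 3 - 33*c/2 - X/4)
(x(-298, 24) + (-273 + 52)**2)*(210003 - 403806) = ((3 - 33/2*24 - 1/4*(-298)) + (-273 + 52)**2)*(210003 - 403806) = ((3 - 396 + 149/2) + (-221)**2)*(-193803) = (-637/2 + 48841)*(-193803) = (97045/2)*(-193803) = -18807612135/2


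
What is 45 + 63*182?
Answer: 11511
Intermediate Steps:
45 + 63*182 = 45 + 11466 = 11511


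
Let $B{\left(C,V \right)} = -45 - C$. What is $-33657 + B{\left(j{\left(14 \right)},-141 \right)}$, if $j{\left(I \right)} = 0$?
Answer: $-33702$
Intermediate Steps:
$-33657 + B{\left(j{\left(14 \right)},-141 \right)} = -33657 - 45 = -33702$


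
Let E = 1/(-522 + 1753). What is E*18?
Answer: 18/1231 ≈ 0.014622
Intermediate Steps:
E = 1/1231 ≈ 0.00081235
E*18 = (1/1231)*18 = 18/1231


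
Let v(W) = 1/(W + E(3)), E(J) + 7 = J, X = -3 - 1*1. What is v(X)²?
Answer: 1/64 ≈ 0.015625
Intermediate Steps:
X = -4 (X = -3 - 1 = -4)
E(J) = -7 + J
v(W) = 1/(-4 + W) (v(W) = 1/(W + (-7 + 3)) = 1/(W - 4) = 1/(-4 + W))
v(X)² = (1/(-4 - 4))² = (1/(-8))² = (-⅛)² = 1/64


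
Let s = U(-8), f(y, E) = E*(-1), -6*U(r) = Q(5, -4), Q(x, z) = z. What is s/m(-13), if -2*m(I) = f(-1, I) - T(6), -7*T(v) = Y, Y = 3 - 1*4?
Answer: -14/135 ≈ -0.10370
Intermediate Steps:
Y = -1 (Y = 3 - 4 = -1)
U(r) = 2/3 (U(r) = -1/6*(-4) = 2/3)
T(v) = 1/7 (T(v) = -1/7*(-1) = 1/7)
f(y, E) = -E
s = 2/3 ≈ 0.66667
m(I) = 1/14 + I/2 (m(I) = -(-I - 1*1/7)/2 = -(-I - 1/7)/2 = -(-1/7 - I)/2 = 1/14 + I/2)
s/m(-13) = 2/(3*(1/14 + (1/2)*(-13))) = 2/(3*(1/14 - 13/2)) = 2/(3*(-45/7)) = (2/3)*(-7/45) = -14/135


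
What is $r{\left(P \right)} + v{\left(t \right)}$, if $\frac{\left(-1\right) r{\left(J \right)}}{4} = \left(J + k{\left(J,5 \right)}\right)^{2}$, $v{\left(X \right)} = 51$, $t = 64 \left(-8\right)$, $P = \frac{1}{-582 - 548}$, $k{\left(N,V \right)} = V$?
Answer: $- \frac{15630726}{319225} \approx -48.965$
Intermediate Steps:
$P = - \frac{1}{1130}$ ($P = \frac{1}{-1130} = - \frac{1}{1130} \approx -0.00088496$)
$t = -512$
$r{\left(J \right)} = - 4 \left(5 + J\right)^{2}$ ($r{\left(J \right)} = - 4 \left(J + 5\right)^{2} = - 4 \left(5 + J\right)^{2}$)
$r{\left(P \right)} + v{\left(t \right)} = - 4 \left(5 - \frac{1}{1130}\right)^{2} + 51 = - 4 \left(\frac{5649}{1130}\right)^{2} + 51 = \left(-4\right) \frac{31911201}{1276900} + 51 = - \frac{31911201}{319225} + 51 = - \frac{15630726}{319225}$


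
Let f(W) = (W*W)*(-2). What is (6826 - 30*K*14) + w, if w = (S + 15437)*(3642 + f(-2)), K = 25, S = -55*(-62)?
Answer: 68486324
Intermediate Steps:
S = 3410
f(W) = -2*W² (f(W) = W²*(-2) = -2*W²)
w = 68489998 (w = (3410 + 15437)*(3642 - 2*(-2)²) = 18847*(3642 - 2*4) = 18847*(3642 - 8) = 18847*3634 = 68489998)
(6826 - 30*K*14) + w = (6826 - 30*25*14) + 68489998 = (6826 - 750*14) + 68489998 = (6826 - 10500) + 68489998 = -3674 + 68489998 = 68486324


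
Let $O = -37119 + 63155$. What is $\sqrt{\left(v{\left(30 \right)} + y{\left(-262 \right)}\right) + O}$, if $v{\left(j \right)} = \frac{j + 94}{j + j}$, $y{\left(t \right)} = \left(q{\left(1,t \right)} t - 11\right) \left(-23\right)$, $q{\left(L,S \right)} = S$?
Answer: $\frac{i \sqrt{349317210}}{15} \approx 1246.0 i$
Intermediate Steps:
$y{\left(t \right)} = 253 - 23 t^{2}$ ($y{\left(t \right)} = \left(t t - 11\right) \left(-23\right) = \left(t^{2} - 11\right) \left(-23\right) = \left(-11 + t^{2}\right) \left(-23\right) = 253 - 23 t^{2}$)
$v{\left(j \right)} = \frac{94 + j}{2 j}$
$O = 26036$
$\sqrt{\left(v{\left(30 \right)} + y{\left(-262 \right)}\right) + O} = \sqrt{\left(\frac{94 + 30}{2 \cdot 30} + \left(253 - 23 \left(-262\right)^{2}\right)\right) + 26036} = \sqrt{\left(\frac{1}{2} \cdot \frac{1}{30} \cdot 124 + \left(253 - 1578812\right)\right) + 26036} = \sqrt{\left(\frac{31}{15} + \left(253 - 1578812\right)\right) + 26036} = \sqrt{\left(\frac{31}{15} - 1578559\right) + 26036} = \sqrt{- \frac{23678354}{15} + 26036} = \sqrt{- \frac{23287814}{15}} = \frac{i \sqrt{349317210}}{15}$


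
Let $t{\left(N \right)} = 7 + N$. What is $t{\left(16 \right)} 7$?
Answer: $161$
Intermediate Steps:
$t{\left(16 \right)} 7 = \left(7 + 16\right) 7 = 23 \cdot 7 = 161$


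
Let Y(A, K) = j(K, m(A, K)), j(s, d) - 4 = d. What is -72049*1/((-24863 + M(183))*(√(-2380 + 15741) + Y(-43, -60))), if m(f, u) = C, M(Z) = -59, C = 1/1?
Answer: -360245/332359792 + 72049*√13361/332359792 ≈ 0.023974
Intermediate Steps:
C = 1
m(f, u) = 1
j(s, d) = 4 + d
Y(A, K) = 5 (Y(A, K) = 4 + 1 = 5)
-72049*1/((-24863 + M(183))*(√(-2380 + 15741) + Y(-43, -60))) = -72049*1/((-24863 - 59)*(√(-2380 + 15741) + 5)) = -72049*(-1/(24922*(√13361 + 5))) = -72049*(-1/(24922*(5 + √13361))) = -72049/(-124610 - 24922*√13361)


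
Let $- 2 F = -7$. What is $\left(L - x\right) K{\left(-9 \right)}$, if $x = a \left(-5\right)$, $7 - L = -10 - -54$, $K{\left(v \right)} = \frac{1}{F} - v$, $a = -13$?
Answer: $- \frac{6630}{7} \approx -947.14$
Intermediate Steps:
$F = \frac{7}{2}$ ($F = \left(- \frac{1}{2}\right) \left(-7\right) = \frac{7}{2} \approx 3.5$)
$K{\left(v \right)} = \frac{2}{7} - v$ ($K{\left(v \right)} = \frac{1}{\frac{7}{2}} - v = \frac{2}{7} - v$)
$L = -37$ ($L = 7 - \left(-10 - -54\right) = 7 - \left(-10 + 54\right) = 7 - 44 = -37$)
$x = 65$ ($x = \left(-13\right) \left(-5\right) = 65$)
$\left(L - x\right) K{\left(-9 \right)} = \left(-37 - 65\right) \left(\frac{2}{7} - -9\right) = \left(-37 - 65\right) \left(\frac{2}{7} + 9\right) = \left(-102\right) \frac{65}{7} = - \frac{6630}{7}$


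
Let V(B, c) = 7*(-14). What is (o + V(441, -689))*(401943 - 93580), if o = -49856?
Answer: -15403965302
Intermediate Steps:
V(B, c) = -98
(o + V(441, -689))*(401943 - 93580) = (-49856 - 98)*(401943 - 93580) = -49954*308363 = -15403965302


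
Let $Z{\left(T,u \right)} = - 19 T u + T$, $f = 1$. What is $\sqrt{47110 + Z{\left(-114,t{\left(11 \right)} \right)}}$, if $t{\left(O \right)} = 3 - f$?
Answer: $8 \sqrt{802} \approx 226.56$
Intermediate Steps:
$t{\left(O \right)} = 2$ ($t{\left(O \right)} = 3 - 1 = 2$)
$Z{\left(T,u \right)} = T - 19 T u$ ($Z{\left(T,u \right)} = - 19 T u + T = T - 19 T u$)
$\sqrt{47110 + Z{\left(-114,t{\left(11 \right)} \right)}} = \sqrt{47110 - 114 \left(1 - 38\right)} = \sqrt{47110 - -4218} = \sqrt{47110 + 4218} = \sqrt{51328} = 8 \sqrt{802}$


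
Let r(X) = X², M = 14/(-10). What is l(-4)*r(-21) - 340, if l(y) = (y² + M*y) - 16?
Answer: 10648/5 ≈ 2129.6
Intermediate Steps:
M = -7/5 (M = 14*(-⅒) = -7/5 ≈ -1.4000)
l(y) = -16 + y² - 7*y/5 (l(y) = (y² - 7*y/5) - 16 = -16 + y² - 7*y/5)
l(-4)*r(-21) - 340 = (-16 + (-4)² - 7/5*(-4))*(-21)² - 340 = (-16 + 16 + 28/5)*441 - 340 = (28/5)*441 - 340 = 12348/5 - 340 = 10648/5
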